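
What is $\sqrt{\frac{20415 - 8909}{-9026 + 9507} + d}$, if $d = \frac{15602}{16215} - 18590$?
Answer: $\frac{i \sqrt{1129332287609858670}}{7799415} \approx 136.25 i$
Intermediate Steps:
$d = - \frac{301421248}{16215}$ ($d = 15602 \cdot \frac{1}{16215} - 18590 = \frac{15602}{16215} - 18590 = - \frac{301421248}{16215} \approx -18589.0$)
$\sqrt{\frac{20415 - 8909}{-9026 + 9507} + d} = \sqrt{\frac{20415 - 8909}{-9026 + 9507} - \frac{301421248}{16215}} = \sqrt{\frac{11506}{481} - \frac{301421248}{16215}} = \sqrt{- \frac{144797050498}{7799415}} = \frac{i \sqrt{1129332287609858670}}{7799415}$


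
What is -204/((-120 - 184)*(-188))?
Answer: -51/14288 ≈ -0.0035694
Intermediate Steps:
-204/((-120 - 184)*(-188)) = -204*(-1)/((-304)*188) = -(-51)*(-1)/(76*188) = -204*1/57152 = -51/14288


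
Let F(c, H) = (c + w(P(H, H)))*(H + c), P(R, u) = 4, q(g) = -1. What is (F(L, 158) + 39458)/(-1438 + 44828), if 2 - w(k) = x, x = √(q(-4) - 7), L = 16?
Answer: 4259/4339 - 174*I*√2/21695 ≈ 0.98156 - 0.011342*I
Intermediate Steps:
x = 2*I*√2 (x = √(-1 - 7) = √(-8) = 2*I*√2 ≈ 2.8284*I)
w(k) = 2 - 2*I*√2
F(c, H) = (H + c)*(2 + c - 2*I*√2) (F(c, H) = (c + (2 - 2*I*√2))*(H + c) = (2 + c - 2*I*√2)*(H + c) = (H + c)*(2 + c - 2*I*√2))
(F(L, 158) + 39458)/(-1438 + 44828) = ((16² + 158*16 + 2*158*(1 - I*√2) + 2*16*(1 - I*√2)) + 39458)/(-1438 + 44828) = ((256 + 2528 + (316 - 316*I*√2) + (32 - 32*I*√2)) + 39458)/43390 = ((3132 - 348*I*√2) + 39458)*(1/43390) = (42590 - 348*I*√2)*(1/43390) = 4259/4339 - 174*I*√2/21695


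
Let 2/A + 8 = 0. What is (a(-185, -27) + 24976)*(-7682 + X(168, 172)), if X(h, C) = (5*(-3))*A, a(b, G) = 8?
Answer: -191833398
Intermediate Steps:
A = -¼ (A = 2/(-8 + 0) = 2/(-8) = 2*(-⅛) = -¼ ≈ -0.25000)
X(h, C) = 15/4 (X(h, C) = (5*(-3))*(-¼) = -15*(-¼) = 15/4)
(a(-185, -27) + 24976)*(-7682 + X(168, 172)) = (8 + 24976)*(-7682 + 15/4) = 24984*(-30713/4) = -191833398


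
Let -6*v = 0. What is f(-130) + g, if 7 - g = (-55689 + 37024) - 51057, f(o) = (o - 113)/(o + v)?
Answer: 9065013/130 ≈ 69731.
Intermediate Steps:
v = 0 (v = -⅙*0 = 0)
f(o) = (-113 + o)/o (f(o) = (o - 113)/(o + 0) = (-113 + o)/o)
g = 69729 (g = 7 - ((-55689 + 37024) - 51057) = 7 - (-18665 - 51057) = 7 - 1*(-69722) = 7 + 69722 = 69729)
f(-130) + g = (-113 - 130)/(-130) + 69729 = -1/130*(-243) + 69729 = 243/130 + 69729 = 9065013/130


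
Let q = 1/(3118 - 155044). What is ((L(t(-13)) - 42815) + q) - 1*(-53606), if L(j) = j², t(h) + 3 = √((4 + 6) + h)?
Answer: 1640345021/151926 - 6*I*√3 ≈ 10797.0 - 10.392*I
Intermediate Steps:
q = -1/151926 (q = 1/(-151926) = -1/151926 ≈ -6.5822e-6)
t(h) = -3 + √(10 + h) (t(h) = -3 + √((4 + 6) + h) = -3 + √(10 + h))
((L(t(-13)) - 42815) + q) - 1*(-53606) = (((-3 + √(10 - 13))² - 42815) - 1/151926) - 1*(-53606) = (((-3 + √(-3))² - 42815) - 1/151926) + 53606 = (((-3 + I*√3)² - 42815) - 1/151926) + 53606 = ((-42815 + (-3 + I*√3)²) - 1/151926) + 53606 = (-6504711691/151926 + (-3 + I*√3)²) + 53606 = 1639433465/151926 + (-3 + I*√3)²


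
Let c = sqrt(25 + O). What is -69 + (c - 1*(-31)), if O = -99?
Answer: -38 + I*sqrt(74) ≈ -38.0 + 8.6023*I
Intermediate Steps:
c = I*sqrt(74) (c = sqrt(25 - 99) = sqrt(-74) = I*sqrt(74) ≈ 8.6023*I)
-69 + (c - 1*(-31)) = -69 + (I*sqrt(74) - 1*(-31)) = -69 + (I*sqrt(74) + 31) = -69 + (31 + I*sqrt(74)) = -38 + I*sqrt(74)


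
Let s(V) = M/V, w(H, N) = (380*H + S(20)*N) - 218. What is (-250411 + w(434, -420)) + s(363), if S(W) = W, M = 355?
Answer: -34161212/363 ≈ -94108.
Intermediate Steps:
w(H, N) = -218 + 20*N + 380*H (w(H, N) = (380*H + 20*N) - 218 = (20*N + 380*H) - 218 = -218 + 20*N + 380*H)
s(V) = 355/V
(-250411 + w(434, -420)) + s(363) = (-250411 + (-218 + 20*(-420) + 380*434)) + 355/363 = (-250411 + (-218 - 8400 + 164920)) + 355*(1/363) = (-250411 + 156302) + 355/363 = -94109 + 355/363 = -34161212/363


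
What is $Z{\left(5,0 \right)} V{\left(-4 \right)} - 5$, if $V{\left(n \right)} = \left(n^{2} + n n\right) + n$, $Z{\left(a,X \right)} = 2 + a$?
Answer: $191$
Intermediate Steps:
$V{\left(n \right)} = n + 2 n^{2}$ ($V{\left(n \right)} = \left(n^{2} + n^{2}\right) + n = 2 n^{2} + n = n + 2 n^{2}$)
$Z{\left(5,0 \right)} V{\left(-4 \right)} - 5 = \left(2 + 5\right) \left(- 4 \left(1 + 2 \left(-4\right)\right)\right) - 5 = 7 \left(- 4 \left(1 - 8\right)\right) - 5 = 7 \left(\left(-4\right) \left(-7\right)\right) - 5 = 7 \cdot 28 - 5 = 196 - 5 = 191$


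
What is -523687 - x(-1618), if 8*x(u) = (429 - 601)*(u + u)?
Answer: -593261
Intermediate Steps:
x(u) = -43*u (x(u) = ((429 - 601)*(u + u))/8 = (-344*u)/8 = -43*u)
-523687 - x(-1618) = -523687 - (-43)*(-1618) = -523687 - 1*69574 = -523687 - 69574 = -593261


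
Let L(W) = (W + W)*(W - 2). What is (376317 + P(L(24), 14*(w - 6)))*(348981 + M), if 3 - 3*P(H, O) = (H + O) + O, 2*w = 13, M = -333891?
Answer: 5673256520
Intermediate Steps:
w = 13/2 (w = (½)*13 = 13/2 ≈ 6.5000)
L(W) = 2*W*(-2 + W) (L(W) = (2*W)*(-2 + W) = 2*W*(-2 + W))
P(H, O) = 1 - 2*O/3 - H/3 (P(H, O) = 1 - ((H + O) + O)/3 = 1 - (H + 2*O)/3 = 1 + (-2*O/3 - H/3) = 1 - 2*O/3 - H/3)
(376317 + P(L(24), 14*(w - 6)))*(348981 + M) = (376317 + (1 - 28*(13/2 - 6)/3 - 2*24*(-2 + 24)/3))*(348981 - 333891) = (376317 + (1 - 28/(3*2) - 2*24*22/3))*15090 = (376317 + (1 - ⅔*7 - ⅓*1056))*15090 = (376317 + (1 - 14/3 - 352))*15090 = (376317 - 1067/3)*15090 = (1127884/3)*15090 = 5673256520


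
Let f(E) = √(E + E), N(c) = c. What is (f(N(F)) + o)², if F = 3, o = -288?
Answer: (288 - √6)² ≈ 81539.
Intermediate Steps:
f(E) = √2*√E (f(E) = √(2*E) = √2*√E)
(f(N(F)) + o)² = (√2*√3 - 288)² = (√6 - 288)² = (-288 + √6)²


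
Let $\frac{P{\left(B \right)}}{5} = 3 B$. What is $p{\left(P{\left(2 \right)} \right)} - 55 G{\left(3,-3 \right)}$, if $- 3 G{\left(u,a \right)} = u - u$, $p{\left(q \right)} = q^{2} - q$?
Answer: $870$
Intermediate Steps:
$P{\left(B \right)} = 15 B$ ($P{\left(B \right)} = 5 \cdot 3 B = 15 B$)
$G{\left(u,a \right)} = 0$ ($G{\left(u,a \right)} = - \frac{u - u}{3} = \left(- \frac{1}{3}\right) 0 = 0$)
$p{\left(P{\left(2 \right)} \right)} - 55 G{\left(3,-3 \right)} = 15 \cdot 2 \left(-1 + 15 \cdot 2\right) - 0 = 30 \left(-1 + 30\right) + 0 = 30 \cdot 29 + 0 = 870 + 0 = 870$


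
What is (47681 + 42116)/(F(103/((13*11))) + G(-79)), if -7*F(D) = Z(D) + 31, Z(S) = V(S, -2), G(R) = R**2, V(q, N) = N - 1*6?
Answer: 628579/43664 ≈ 14.396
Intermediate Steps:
V(q, N) = -6 + N (V(q, N) = N - 6 = -6 + N)
Z(S) = -8 (Z(S) = -6 - 2 = -8)
F(D) = -23/7 (F(D) = -(-8 + 31)/7 = -1/7*23 = -23/7)
(47681 + 42116)/(F(103/((13*11))) + G(-79)) = (47681 + 42116)/(-23/7 + (-79)**2) = 89797/(-23/7 + 6241) = 89797/(43664/7) = 89797*(7/43664) = 628579/43664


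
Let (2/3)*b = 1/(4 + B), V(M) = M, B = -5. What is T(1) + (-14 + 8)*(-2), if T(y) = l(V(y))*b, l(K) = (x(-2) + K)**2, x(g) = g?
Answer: 21/2 ≈ 10.500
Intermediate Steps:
l(K) = (-2 + K)**2
b = -3/2 (b = 3/(2*(4 - 5)) = (3/2)/(-1) = (3/2)*(-1) = -3/2 ≈ -1.5000)
T(y) = -3*(-2 + y)**2/2 (T(y) = (-2 + y)**2*(-3/2) = -3*(-2 + y)**2/2)
T(1) + (-14 + 8)*(-2) = -3*(-2 + 1)**2/2 + (-14 + 8)*(-2) = -3/2*(-1)**2 - 6*(-2) = -3/2*1 + 12 = -3/2 + 12 = 21/2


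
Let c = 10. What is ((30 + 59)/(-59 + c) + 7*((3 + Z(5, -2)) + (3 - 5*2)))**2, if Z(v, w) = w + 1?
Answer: 3254416/2401 ≈ 1355.4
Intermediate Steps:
Z(v, w) = 1 + w
((30 + 59)/(-59 + c) + 7*((3 + Z(5, -2)) + (3 - 5*2)))**2 = ((30 + 59)/(-59 + 10) + 7*((3 + (1 - 2)) + (3 - 5*2)))**2 = (89/(-49) + 7*((3 - 1) + (3 - 10)))**2 = (89*(-1/49) + 7*(2 - 7))**2 = (-89/49 + 7*(-5))**2 = (-89/49 - 35)**2 = (-1804/49)**2 = 3254416/2401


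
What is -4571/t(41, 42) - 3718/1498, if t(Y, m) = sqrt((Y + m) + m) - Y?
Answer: 137478235/1165444 + 22855*sqrt(5)/1556 ≈ 150.81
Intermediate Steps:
t(Y, m) = sqrt(Y + 2*m) - Y
-4571/t(41, 42) - 3718/1498 = -4571/(sqrt(41 + 2*42) - 1*41) - 3718/1498 = -4571/(sqrt(41 + 84) - 41) - 3718*1/1498 = -4571/(sqrt(125) - 41) - 1859/749 = -4571/(5*sqrt(5) - 41) - 1859/749 = -4571/(-41 + 5*sqrt(5)) - 1859/749 = -1859/749 - 4571/(-41 + 5*sqrt(5))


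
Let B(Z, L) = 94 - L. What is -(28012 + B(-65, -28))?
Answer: -28134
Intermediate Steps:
-(28012 + B(-65, -28)) = -(28012 + (94 - 1*(-28))) = -(28012 + (94 + 28)) = -(28012 + 122) = -1*28134 = -28134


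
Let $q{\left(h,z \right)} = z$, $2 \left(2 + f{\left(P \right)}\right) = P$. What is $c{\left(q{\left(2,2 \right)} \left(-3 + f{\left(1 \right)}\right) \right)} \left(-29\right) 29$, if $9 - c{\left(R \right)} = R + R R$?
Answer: $52983$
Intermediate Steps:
$f{\left(P \right)} = -2 + \frac{P}{2}$
$c{\left(R \right)} = 9 - R - R^{2}$ ($c{\left(R \right)} = 9 - \left(R + R R\right) = 9 - \left(R + R^{2}\right) = 9 - R - R^{2}$)
$c{\left(q{\left(2,2 \right)} \left(-3 + f{\left(1 \right)}\right) \right)} \left(-29\right) 29 = \left(9 - 2 \left(-3 + \left(-2 + \frac{1}{2} \cdot 1\right)\right) - \left(2 \left(-3 + \left(-2 + \frac{1}{2} \cdot 1\right)\right)\right)^{2}\right) \left(-29\right) 29 = \left(9 - 2 \left(-3 + \left(-2 + \frac{1}{2}\right)\right) - \left(2 \left(-3 + \left(-2 + \frac{1}{2}\right)\right)\right)^{2}\right) \left(-29\right) 29 = \left(9 - 2 \left(-3 - \frac{3}{2}\right) - \left(2 \left(-3 - \frac{3}{2}\right)\right)^{2}\right) \left(-29\right) 29 = \left(9 - 2 \left(- \frac{9}{2}\right) - \left(2 \left(- \frac{9}{2}\right)\right)^{2}\right) \left(-29\right) 29 = \left(9 - -9 - \left(-9\right)^{2}\right) \left(-29\right) 29 = \left(9 + 9 - 81\right) \left(-29\right) 29 = \left(-63\right) \left(-29\right) 29 = 1827 \cdot 29 = 52983$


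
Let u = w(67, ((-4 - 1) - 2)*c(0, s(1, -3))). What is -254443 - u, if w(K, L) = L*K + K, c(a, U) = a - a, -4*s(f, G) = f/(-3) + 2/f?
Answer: -254510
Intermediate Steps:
s(f, G) = -1/(2*f) + f/12 (s(f, G) = -(f/(-3) + 2/f)/4 = -(f*(-⅓) + 2/f)/4 = -(-f/3 + 2/f)/4 = -(2/f - f/3)/4 = -1/(2*f) + f/12)
c(a, U) = 0
w(K, L) = K + K*L (w(K, L) = K*L + K = K + K*L)
u = 67 (u = 67*(1 + ((-4 - 1) - 2)*0) = 67*(1 + (-5 - 2)*0) = 67*(1 - 7*0) = 67*(1 + 0) = 67*1 = 67)
-254443 - u = -254443 - 1*67 = -254443 - 67 = -254510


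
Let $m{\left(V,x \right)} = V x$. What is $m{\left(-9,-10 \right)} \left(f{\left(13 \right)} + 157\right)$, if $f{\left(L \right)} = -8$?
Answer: $13410$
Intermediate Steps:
$m{\left(-9,-10 \right)} \left(f{\left(13 \right)} + 157\right) = \left(-9\right) \left(-10\right) \left(-8 + 157\right) = 90 \cdot 149 = 13410$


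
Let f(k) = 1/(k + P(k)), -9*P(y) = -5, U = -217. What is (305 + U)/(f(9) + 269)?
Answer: 7568/23143 ≈ 0.32701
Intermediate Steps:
P(y) = 5/9 (P(y) = -1/9*(-5) = 5/9)
f(k) = 1/(5/9 + k) (f(k) = 1/(k + 5/9) = 1/(5/9 + k))
(305 + U)/(f(9) + 269) = (305 - 217)/(9/(5 + 9*9) + 269) = 88/(9/(5 + 81) + 269) = 88/(9/86 + 269) = 88/(23143/86) = 88*(86/23143) = 7568/23143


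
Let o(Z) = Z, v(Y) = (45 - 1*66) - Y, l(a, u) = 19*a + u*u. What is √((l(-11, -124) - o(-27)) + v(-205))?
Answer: √15378 ≈ 124.01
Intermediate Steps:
l(a, u) = u² + 19*a (l(a, u) = 19*a + u² = u² + 19*a)
v(Y) = -21 - Y (v(Y) = (45 - 66) - Y = -21 - Y)
√((l(-11, -124) - o(-27)) + v(-205)) = √((((-124)² + 19*(-11)) - 1*(-27)) + (-21 - 1*(-205))) = √(((15376 - 209) + 27) + (-21 + 205)) = √((15167 + 27) + 184) = √(15194 + 184) = √15378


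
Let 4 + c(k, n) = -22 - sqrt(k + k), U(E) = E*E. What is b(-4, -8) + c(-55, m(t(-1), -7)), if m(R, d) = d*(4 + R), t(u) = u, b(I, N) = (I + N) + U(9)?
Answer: 43 - I*sqrt(110) ≈ 43.0 - 10.488*I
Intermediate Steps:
U(E) = E**2
b(I, N) = 81 + I + N (b(I, N) = (I + N) + 9**2 = (I + N) + 81 = 81 + I + N)
c(k, n) = -26 - sqrt(2)*sqrt(k) (c(k, n) = -4 + (-22 - sqrt(k + k)) = -4 + (-22 - sqrt(2*k)) = -4 + (-22 - sqrt(2)*sqrt(k)) = -26 - sqrt(2)*sqrt(k))
b(-4, -8) + c(-55, m(t(-1), -7)) = (81 - 4 - 8) + (-26 - sqrt(2)*sqrt(-55)) = 69 + (-26 - sqrt(2)*I*sqrt(55)) = 69 + (-26 - I*sqrt(110)) = 43 - I*sqrt(110)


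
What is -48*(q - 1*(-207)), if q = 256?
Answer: -22224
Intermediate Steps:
-48*(q - 1*(-207)) = -48*(256 - 1*(-207)) = -48*(256 + 207) = -48*463 = -22224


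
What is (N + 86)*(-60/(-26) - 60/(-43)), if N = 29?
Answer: 238050/559 ≈ 425.85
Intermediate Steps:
(N + 86)*(-60/(-26) - 60/(-43)) = (29 + 86)*(-60/(-26) - 60/(-43)) = 115*(-60*(-1/26) - 60*(-1/43)) = 115*(30/13 + 60/43) = 115*(2070/559) = 238050/559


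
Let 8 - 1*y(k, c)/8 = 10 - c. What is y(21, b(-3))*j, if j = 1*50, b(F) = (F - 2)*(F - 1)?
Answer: 7200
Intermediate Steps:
b(F) = (-1 + F)*(-2 + F) (b(F) = (-2 + F)*(-1 + F) = (-1 + F)*(-2 + F))
y(k, c) = -16 + 8*c (y(k, c) = 64 - 8*(10 - c) = 64 + (-80 + 8*c) = -16 + 8*c)
j = 50
y(21, b(-3))*j = (-16 + 8*(2 + (-3)² - 3*(-3)))*50 = (-16 + 8*(2 + 9 + 9))*50 = (-16 + 8*20)*50 = (-16 + 160)*50 = 144*50 = 7200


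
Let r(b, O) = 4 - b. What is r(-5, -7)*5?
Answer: 45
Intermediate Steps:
r(-5, -7)*5 = (4 - 1*(-5))*5 = (4 + 5)*5 = 9*5 = 45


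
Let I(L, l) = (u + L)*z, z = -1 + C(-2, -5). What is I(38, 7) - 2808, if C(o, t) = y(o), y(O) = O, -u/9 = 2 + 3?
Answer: -2787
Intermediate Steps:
u = -45 (u = -9*(2 + 3) = -9*5 = -45)
C(o, t) = o
z = -3 (z = -1 - 2 = -3)
I(L, l) = 135 - 3*L (I(L, l) = (-45 + L)*(-3) = 135 - 3*L)
I(38, 7) - 2808 = (135 - 3*38) - 2808 = (135 - 114) - 2808 = 21 - 2808 = -2787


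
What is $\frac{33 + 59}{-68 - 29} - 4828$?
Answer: $- \frac{468408}{97} \approx -4828.9$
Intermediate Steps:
$\frac{33 + 59}{-68 - 29} - 4828 = \frac{92}{-97} - 4828 = 92 \left(- \frac{1}{97}\right) - 4828 = - \frac{92}{97} - 4828 = - \frac{468408}{97}$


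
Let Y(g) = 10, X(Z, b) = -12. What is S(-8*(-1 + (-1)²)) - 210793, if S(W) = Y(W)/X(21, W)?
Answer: -1264763/6 ≈ -2.1079e+5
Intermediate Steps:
S(W) = -⅚ (S(W) = 10/(-12) = 10*(-1/12) = -⅚)
S(-8*(-1 + (-1)²)) - 210793 = -⅚ - 210793 = -1264763/6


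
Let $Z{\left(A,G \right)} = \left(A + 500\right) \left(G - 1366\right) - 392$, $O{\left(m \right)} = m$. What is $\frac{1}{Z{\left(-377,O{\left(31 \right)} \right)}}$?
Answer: $- \frac{1}{164597} \approx -6.0754 \cdot 10^{-6}$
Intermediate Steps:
$Z{\left(A,G \right)} = -392 + \left(-1366 + G\right) \left(500 + A\right)$ ($Z{\left(A,G \right)} = \left(500 + A\right) \left(-1366 + G\right) - 392 = \left(-1366 + G\right) \left(500 + A\right) - 392 = -392 + \left(-1366 + G\right) \left(500 + A\right)$)
$\frac{1}{Z{\left(-377,O{\left(31 \right)} \right)}} = \frac{1}{-683392 - -514982 + 500 \cdot 31 - 11687} = \frac{1}{-683392 + 514982 + 15500 - 11687} = \frac{1}{-164597} = - \frac{1}{164597}$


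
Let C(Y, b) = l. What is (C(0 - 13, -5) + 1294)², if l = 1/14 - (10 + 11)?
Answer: 317659329/196 ≈ 1.6207e+6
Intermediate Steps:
l = -293/14 (l = 1/14 - 1*21 = 1/14 - 21 = -293/14 ≈ -20.929)
C(Y, b) = -293/14
(C(0 - 13, -5) + 1294)² = (-293/14 + 1294)² = (17823/14)² = 317659329/196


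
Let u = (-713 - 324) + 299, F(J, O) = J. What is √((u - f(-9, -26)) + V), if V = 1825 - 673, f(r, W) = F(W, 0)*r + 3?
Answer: √177 ≈ 13.304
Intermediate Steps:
f(r, W) = 3 + W*r (f(r, W) = W*r + 3 = 3 + W*r)
u = -738 (u = -1037 + 299 = -738)
V = 1152
√((u - f(-9, -26)) + V) = √((-738 - (3 - 26*(-9))) + 1152) = √((-738 - (3 + 234)) + 1152) = √((-738 - 1*237) + 1152) = √((-738 - 237) + 1152) = √(-975 + 1152) = √177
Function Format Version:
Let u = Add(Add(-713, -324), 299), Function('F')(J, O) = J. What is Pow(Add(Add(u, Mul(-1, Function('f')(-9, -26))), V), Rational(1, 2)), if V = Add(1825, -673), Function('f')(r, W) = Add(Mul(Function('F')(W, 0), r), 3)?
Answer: Pow(177, Rational(1, 2)) ≈ 13.304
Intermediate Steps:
Function('f')(r, W) = Add(3, Mul(W, r)) (Function('f')(r, W) = Add(Mul(W, r), 3) = Add(3, Mul(W, r)))
u = -738 (u = Add(-1037, 299) = -738)
V = 1152
Pow(Add(Add(u, Mul(-1, Function('f')(-9, -26))), V), Rational(1, 2)) = Pow(Add(Add(-738, Mul(-1, Add(3, Mul(-26, -9)))), 1152), Rational(1, 2)) = Pow(Add(Add(-738, Mul(-1, Add(3, 234))), 1152), Rational(1, 2)) = Pow(Add(Add(-738, Mul(-1, 237)), 1152), Rational(1, 2)) = Pow(Add(Add(-738, -237), 1152), Rational(1, 2)) = Pow(Add(-975, 1152), Rational(1, 2)) = Pow(177, Rational(1, 2))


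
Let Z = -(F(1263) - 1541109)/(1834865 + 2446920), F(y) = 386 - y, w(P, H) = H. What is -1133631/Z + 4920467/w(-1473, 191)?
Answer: -919519873137523/294519326 ≈ -3.1221e+6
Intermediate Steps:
Z = 1541986/4281785 (Z = -((386 - 1*1263) - 1541109)/(1834865 + 2446920) = -((386 - 1263) - 1541109)/4281785 = -(-877 - 1541109)/4281785 = -(-1541986)/4281785 = -1*(-1541986/4281785) = 1541986/4281785 ≈ 0.36013)
-1133631/Z + 4920467/w(-1473, 191) = -1133631/1541986/4281785 + 4920467/191 = -1133631*4281785/1541986 + 4920467*(1/191) = -4853964211335/1541986 + 4920467/191 = -919519873137523/294519326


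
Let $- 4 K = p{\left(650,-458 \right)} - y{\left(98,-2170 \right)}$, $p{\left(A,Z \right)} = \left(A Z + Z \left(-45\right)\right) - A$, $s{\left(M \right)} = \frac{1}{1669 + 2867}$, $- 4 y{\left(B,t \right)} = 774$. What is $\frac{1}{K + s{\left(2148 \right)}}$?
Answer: $\frac{1134}{78684433} \approx 1.4412 \cdot 10^{-5}$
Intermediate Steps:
$y{\left(B,t \right)} = - \frac{387}{2}$ ($y{\left(B,t \right)} = \left(- \frac{1}{4}\right) 774 = - \frac{387}{2}$)
$s{\left(M \right)} = \frac{1}{4536}$
$p{\left(A,Z \right)} = - A - 45 Z + A Z$ ($p{\left(A,Z \right)} = \left(A Z - 45 Z\right) - A = \left(- 45 Z + A Z\right) - A = - A - 45 Z + A Z$)
$K = \frac{555093}{8}$ ($K = - \frac{\left(\left(-1\right) 650 - -20610 + 650 \left(-458\right)\right) - - \frac{387}{2}}{4} = - \frac{\left(-650 + 20610 - 297700\right) + \frac{387}{2}}{4} = - \frac{-277740 + \frac{387}{2}}{4} = \left(- \frac{1}{4}\right) \left(- \frac{555093}{2}\right) = \frac{555093}{8} \approx 69387.0$)
$\frac{1}{K + s{\left(2148 \right)}} = \frac{1}{\frac{555093}{8} + \frac{1}{4536}} = \frac{1}{\frac{78684433}{1134}} = \frac{1134}{78684433}$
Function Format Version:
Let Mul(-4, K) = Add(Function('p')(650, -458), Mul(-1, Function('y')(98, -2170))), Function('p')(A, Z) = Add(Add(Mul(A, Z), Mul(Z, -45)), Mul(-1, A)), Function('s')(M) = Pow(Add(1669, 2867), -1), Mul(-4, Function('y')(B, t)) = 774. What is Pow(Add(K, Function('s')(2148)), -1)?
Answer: Rational(1134, 78684433) ≈ 1.4412e-5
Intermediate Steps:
Function('y')(B, t) = Rational(-387, 2) (Function('y')(B, t) = Mul(Rational(-1, 4), 774) = Rational(-387, 2))
Function('s')(M) = Rational(1, 4536) (Function('s')(M) = Pow(4536, -1) = Rational(1, 4536))
Function('p')(A, Z) = Add(Mul(-1, A), Mul(-45, Z), Mul(A, Z)) (Function('p')(A, Z) = Add(Add(Mul(A, Z), Mul(-45, Z)), Mul(-1, A)) = Add(Add(Mul(-45, Z), Mul(A, Z)), Mul(-1, A)) = Add(Mul(-1, A), Mul(-45, Z), Mul(A, Z)))
K = Rational(555093, 8) (K = Mul(Rational(-1, 4), Add(Add(Mul(-1, 650), Mul(-45, -458), Mul(650, -458)), Mul(-1, Rational(-387, 2)))) = Mul(Rational(-1, 4), Add(Add(-650, 20610, -297700), Rational(387, 2))) = Mul(Rational(-1, 4), Add(-277740, Rational(387, 2))) = Mul(Rational(-1, 4), Rational(-555093, 2)) = Rational(555093, 8) ≈ 69387.)
Pow(Add(K, Function('s')(2148)), -1) = Pow(Add(Rational(555093, 8), Rational(1, 4536)), -1) = Pow(Rational(78684433, 1134), -1) = Rational(1134, 78684433)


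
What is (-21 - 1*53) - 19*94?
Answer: -1860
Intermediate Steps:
(-21 - 1*53) - 19*94 = (-21 - 53) - 1786 = -74 - 1786 = -1860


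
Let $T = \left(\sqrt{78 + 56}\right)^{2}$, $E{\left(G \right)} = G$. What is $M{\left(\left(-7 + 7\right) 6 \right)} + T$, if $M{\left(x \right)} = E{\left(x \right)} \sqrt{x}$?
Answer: $134$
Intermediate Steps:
$M{\left(x \right)} = x^{\frac{3}{2}}$ ($M{\left(x \right)} = x \sqrt{x} = x^{\frac{3}{2}}$)
$T = 134$ ($T = \left(\sqrt{134}\right)^{2} = 134$)
$M{\left(\left(-7 + 7\right) 6 \right)} + T = \left(\left(-7 + 7\right) 6\right)^{\frac{3}{2}} + 134 = \left(0 \cdot 6\right)^{\frac{3}{2}} + 134 = 0^{\frac{3}{2}} + 134 = 0 + 134 = 134$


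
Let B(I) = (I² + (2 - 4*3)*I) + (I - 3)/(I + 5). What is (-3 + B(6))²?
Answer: 86436/121 ≈ 714.35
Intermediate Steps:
B(I) = I² - 10*I + (-3 + I)/(5 + I) (B(I) = (I² + (2 - 12)*I) + (-3 + I)/(5 + I) = (I² - 10*I) + (-3 + I)/(5 + I) = I² - 10*I + (-3 + I)/(5 + I))
(-3 + B(6))² = (-3 + (-3 + 6³ - 49*6 - 5*6²)/(5 + 6))² = (-3 + (-3 + 216 - 294 - 5*36)/11)² = (-3 + (-3 + 216 - 294 - 180)/11)² = (-3 + (1/11)*(-261))² = (-3 - 261/11)² = (-294/11)² = 86436/121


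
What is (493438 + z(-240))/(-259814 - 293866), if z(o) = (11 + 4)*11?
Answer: -493603/553680 ≈ -0.89149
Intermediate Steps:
z(o) = 165 (z(o) = 15*11 = 165)
(493438 + z(-240))/(-259814 - 293866) = (493438 + 165)/(-259814 - 293866) = 493603/(-553680) = 493603*(-1/553680) = -493603/553680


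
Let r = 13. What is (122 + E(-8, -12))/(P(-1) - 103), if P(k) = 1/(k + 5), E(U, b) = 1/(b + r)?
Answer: -164/137 ≈ -1.1971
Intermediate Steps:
E(U, b) = 1/(13 + b) (E(U, b) = 1/(b + 13) = 1/(13 + b))
P(k) = 1/(5 + k)
(122 + E(-8, -12))/(P(-1) - 103) = (122 + 1/(13 - 12))/(1/(5 - 1) - 103) = (122 + 1/1)/(1/4 - 103) = (122 + 1)/(¼ - 103) = 123/(-411/4) = 123*(-4/411) = -164/137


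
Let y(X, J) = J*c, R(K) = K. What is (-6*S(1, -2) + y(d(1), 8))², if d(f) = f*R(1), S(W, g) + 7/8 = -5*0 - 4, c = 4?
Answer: 60025/16 ≈ 3751.6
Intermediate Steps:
S(W, g) = -39/8 (S(W, g) = -7/8 + (-5*0 - 4) = -7/8 + (0 - 4) = -7/8 - 4 = -39/8)
d(f) = f (d(f) = f*1 = f)
y(X, J) = 4*J (y(X, J) = J*4 = 4*J)
(-6*S(1, -2) + y(d(1), 8))² = (-6*(-39/8) + 4*8)² = (117/4 + 32)² = (245/4)² = 60025/16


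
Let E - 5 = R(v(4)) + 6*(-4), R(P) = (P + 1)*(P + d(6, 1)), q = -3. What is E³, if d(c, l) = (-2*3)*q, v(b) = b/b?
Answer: 6859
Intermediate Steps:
v(b) = 1
d(c, l) = 18 (d(c, l) = -2*3*(-3) = -6*(-3) = 18)
R(P) = (1 + P)*(18 + P) (R(P) = (P + 1)*(P + 18) = (1 + P)*(18 + P))
E = 19 (E = 5 + ((18 + 1² + 19*1) + 6*(-4)) = 5 + ((18 + 1 + 19) - 24) = 5 + (38 - 24) = 5 + 14 = 19)
E³ = 19³ = 6859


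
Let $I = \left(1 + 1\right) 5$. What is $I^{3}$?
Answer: $1000$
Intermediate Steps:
$I = 10$ ($I = 2 \cdot 5 = 10$)
$I^{3} = 10^{3} = 1000$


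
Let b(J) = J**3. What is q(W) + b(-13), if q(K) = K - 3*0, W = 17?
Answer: -2180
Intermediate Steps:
q(K) = K (q(K) = K + 0 = K)
q(W) + b(-13) = 17 + (-13)**3 = 17 - 2197 = -2180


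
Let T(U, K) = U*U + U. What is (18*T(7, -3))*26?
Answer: 26208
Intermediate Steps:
T(U, K) = U + U² (T(U, K) = U² + U = U + U²)
(18*T(7, -3))*26 = (18*(7*(1 + 7)))*26 = (18*(7*8))*26 = (18*56)*26 = 1008*26 = 26208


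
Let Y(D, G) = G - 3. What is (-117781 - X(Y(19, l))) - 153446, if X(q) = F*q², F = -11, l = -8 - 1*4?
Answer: -268752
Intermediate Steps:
l = -12 (l = -8 - 4 = -12)
Y(D, G) = -3 + G
X(q) = -11*q²
(-117781 - X(Y(19, l))) - 153446 = (-117781 - (-11)*(-3 - 12)²) - 153446 = (-117781 - (-11)*(-15)²) - 153446 = (-117781 - (-11)*225) - 153446 = (-117781 - 1*(-2475)) - 153446 = (-117781 + 2475) - 153446 = -115306 - 153446 = -268752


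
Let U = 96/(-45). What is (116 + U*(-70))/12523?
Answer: 796/37569 ≈ 0.021188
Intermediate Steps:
U = -32/15 (U = 96*(-1/45) = -32/15 ≈ -2.1333)
(116 + U*(-70))/12523 = (116 - 32/15*(-70))/12523 = (116 + 448/3)*(1/12523) = (796/3)*(1/12523) = 796/37569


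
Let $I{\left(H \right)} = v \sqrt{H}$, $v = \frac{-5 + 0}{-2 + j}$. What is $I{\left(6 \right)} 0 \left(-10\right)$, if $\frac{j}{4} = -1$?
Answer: $0$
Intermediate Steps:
$j = -4$ ($j = 4 \left(-1\right) = -4$)
$v = \frac{5}{6}$ ($v = \frac{-5 + 0}{-2 - 4} = - \frac{5}{-6} = \left(-5\right) \left(- \frac{1}{6}\right) = \frac{5}{6} \approx 0.83333$)
$I{\left(H \right)} = \frac{5 \sqrt{H}}{6}$
$I{\left(6 \right)} 0 \left(-10\right) = \frac{5 \sqrt{6}}{6} \cdot 0 \left(-10\right) = 0 \left(-10\right) = 0$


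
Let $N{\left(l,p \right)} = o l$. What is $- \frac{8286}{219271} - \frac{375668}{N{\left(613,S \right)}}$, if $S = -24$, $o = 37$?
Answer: $- \frac{82561032794}{4973285551} \approx -16.601$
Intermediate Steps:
$N{\left(l,p \right)} = 37 l$
$- \frac{8286}{219271} - \frac{375668}{N{\left(613,S \right)}} = - \frac{8286}{219271} - \frac{375668}{37 \cdot 613} = \left(-8286\right) \frac{1}{219271} - \frac{375668}{22681} = - \frac{8286}{219271} - \frac{375668}{22681} = - \frac{82561032794}{4973285551}$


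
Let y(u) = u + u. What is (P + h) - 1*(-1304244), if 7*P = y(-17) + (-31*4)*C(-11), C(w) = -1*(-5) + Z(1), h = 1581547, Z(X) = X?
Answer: 20199759/7 ≈ 2.8857e+6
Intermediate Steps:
y(u) = 2*u
C(w) = 6 (C(w) = -1*(-5) + 1 = 5 + 1 = 6)
P = -778/7 (P = (2*(-17) - 31*4*6)/7 = (-34 - 124*6)/7 = (-34 - 744)/7 = (1/7)*(-778) = -778/7 ≈ -111.14)
(P + h) - 1*(-1304244) = (-778/7 + 1581547) - 1*(-1304244) = 11070051/7 + 1304244 = 20199759/7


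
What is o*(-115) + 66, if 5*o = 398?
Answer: -9088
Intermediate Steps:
o = 398/5 (o = (⅕)*398 = 398/5 ≈ 79.600)
o*(-115) + 66 = (398/5)*(-115) + 66 = -9154 + 66 = -9088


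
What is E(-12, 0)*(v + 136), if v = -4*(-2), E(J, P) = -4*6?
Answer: -3456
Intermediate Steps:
E(J, P) = -24
v = 8
E(-12, 0)*(v + 136) = -24*(8 + 136) = -24*144 = -3456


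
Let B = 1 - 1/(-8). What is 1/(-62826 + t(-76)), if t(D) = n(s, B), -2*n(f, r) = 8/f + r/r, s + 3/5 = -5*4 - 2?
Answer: -226/14198749 ≈ -1.5917e-5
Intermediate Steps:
s = -113/5 (s = -⅗ + (-5*4 - 2) = -⅗ + (-20 - 2) = -⅗ - 22 = -113/5 ≈ -22.600)
B = 9/8 (B = 1 - 1*(-⅛) = 1 + ⅛ = 9/8 ≈ 1.1250)
n(f, r) = -½ - 4/f (n(f, r) = -(8/f + r/r)/2 = -(8/f + 1)/2 = -(1 + 8/f)/2 = -½ - 4/f)
t(D) = -73/226 (t(D) = (-8 - 1*(-113/5))/(2*(-113/5)) = (½)*(-5/113)*(-8 + 113/5) = (½)*(-5/113)*(73/5) = -73/226)
1/(-62826 + t(-76)) = 1/(-62826 - 73/226) = 1/(-14198749/226) = -226/14198749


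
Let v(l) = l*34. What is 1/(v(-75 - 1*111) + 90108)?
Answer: 1/83784 ≈ 1.1935e-5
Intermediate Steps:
v(l) = 34*l
1/(v(-75 - 1*111) + 90108) = 1/(34*(-75 - 1*111) + 90108) = 1/(34*(-75 - 111) + 90108) = 1/(34*(-186) + 90108) = 1/(-6324 + 90108) = 1/83784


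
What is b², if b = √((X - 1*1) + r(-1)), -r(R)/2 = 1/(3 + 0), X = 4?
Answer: 7/3 ≈ 2.3333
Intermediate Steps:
r(R) = -⅔ (r(R) = -2/(3 + 0) = -2/3 = -2*⅓ = -⅔)
b = √21/3 (b = √((4 - 1*1) - ⅔) = √((4 - 1) - ⅔) = √(3 - ⅔) = √(7/3) = √21/3 ≈ 1.5275)
b² = (√21/3)² = 7/3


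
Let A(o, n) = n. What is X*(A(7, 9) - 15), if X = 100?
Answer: -600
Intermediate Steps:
X*(A(7, 9) - 15) = 100*(9 - 15) = 100*(-6) = -600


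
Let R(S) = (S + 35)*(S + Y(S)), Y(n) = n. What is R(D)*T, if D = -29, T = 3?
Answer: -1044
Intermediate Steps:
R(S) = 2*S*(35 + S) (R(S) = (S + 35)*(S + S) = (35 + S)*(2*S) = 2*S*(35 + S))
R(D)*T = (2*(-29)*(35 - 29))*3 = (2*(-29)*6)*3 = -348*3 = -1044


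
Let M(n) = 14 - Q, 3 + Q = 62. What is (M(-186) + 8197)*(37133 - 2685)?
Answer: 280820096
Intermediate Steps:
Q = 59 (Q = -3 + 62 = 59)
M(n) = -45 (M(n) = 14 - 1*59 = 14 - 59 = -45)
(M(-186) + 8197)*(37133 - 2685) = (-45 + 8197)*(37133 - 2685) = 8152*34448 = 280820096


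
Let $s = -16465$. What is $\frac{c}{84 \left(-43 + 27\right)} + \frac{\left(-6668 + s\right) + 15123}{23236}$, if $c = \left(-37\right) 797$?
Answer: $\frac{168610241}{7807296} \approx 21.596$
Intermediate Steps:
$c = -29489$
$\frac{c}{84 \left(-43 + 27\right)} + \frac{\left(-6668 + s\right) + 15123}{23236} = - \frac{29489}{84 \left(-43 + 27\right)} + \frac{\left(-6668 - 16465\right) + 15123}{23236} = - \frac{29489}{84 \left(-16\right)} + \left(-23133 + 15123\right) \frac{1}{23236} = - \frac{29489}{-1344} - \frac{4005}{11618} = \left(-29489\right) \left(- \frac{1}{1344}\right) - \frac{4005}{11618} = \frac{29489}{1344} - \frac{4005}{11618} = \frac{168610241}{7807296}$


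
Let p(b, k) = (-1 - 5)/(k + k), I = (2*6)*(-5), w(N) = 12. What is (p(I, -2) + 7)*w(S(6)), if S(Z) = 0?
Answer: 102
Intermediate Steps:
I = -60 (I = 12*(-5) = -60)
p(b, k) = -3/k (p(b, k) = -6*1/(2*k) = -3/k)
(p(I, -2) + 7)*w(S(6)) = (-3/(-2) + 7)*12 = (-3*(-½) + 7)*12 = (3/2 + 7)*12 = (17/2)*12 = 102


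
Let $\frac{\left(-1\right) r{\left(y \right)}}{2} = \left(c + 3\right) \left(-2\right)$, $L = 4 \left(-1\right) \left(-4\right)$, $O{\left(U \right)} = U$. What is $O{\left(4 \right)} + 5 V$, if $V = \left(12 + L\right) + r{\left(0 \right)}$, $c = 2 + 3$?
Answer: $304$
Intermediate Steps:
$c = 5$
$L = 16$ ($L = \left(-4\right) \left(-4\right) = 16$)
$r{\left(y \right)} = 32$ ($r{\left(y \right)} = - 2 \left(5 + 3\right) \left(-2\right) = - 2 \cdot 8 \left(-2\right) = \left(-2\right) \left(-16\right) = 32$)
$V = 60$ ($V = \left(12 + 16\right) + 32 = 28 + 32 = 60$)
$O{\left(4 \right)} + 5 V = 4 + 5 \cdot 60 = 4 + 300 = 304$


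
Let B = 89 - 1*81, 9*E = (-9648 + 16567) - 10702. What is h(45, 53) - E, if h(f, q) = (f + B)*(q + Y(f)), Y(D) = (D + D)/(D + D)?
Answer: 9847/3 ≈ 3282.3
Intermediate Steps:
E = -1261/3 (E = ((-9648 + 16567) - 10702)/9 = (6919 - 10702)/9 = (⅑)*(-3783) = -1261/3 ≈ -420.33)
Y(D) = 1 (Y(D) = (2*D)/((2*D)) = (2*D)*(1/(2*D)) = 1)
B = 8 (B = 89 - 81 = 8)
h(f, q) = (1 + q)*(8 + f) (h(f, q) = (f + 8)*(q + 1) = (8 + f)*(1 + q) = (1 + q)*(8 + f))
h(45, 53) - E = (8 + 45 + 8*53 + 45*53) - 1*(-1261/3) = (8 + 45 + 424 + 2385) + 1261/3 = 2862 + 1261/3 = 9847/3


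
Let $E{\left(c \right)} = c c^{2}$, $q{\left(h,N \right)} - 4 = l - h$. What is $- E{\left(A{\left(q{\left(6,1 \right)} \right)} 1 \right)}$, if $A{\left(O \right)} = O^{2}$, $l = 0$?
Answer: $-64$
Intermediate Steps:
$q{\left(h,N \right)} = 4 - h$ ($q{\left(h,N \right)} = 4 + \left(0 - h\right) = 4 - h$)
$E{\left(c \right)} = c^{3}$
$- E{\left(A{\left(q{\left(6,1 \right)} \right)} 1 \right)} = - \left(\left(4 - 6\right)^{2} \cdot 1\right)^{3} = - \left(\left(-2\right)^{2} \cdot 1\right)^{3} = - \left(4 \cdot 1\right)^{3} = - 4^{3} = \left(-1\right) 64 = -64$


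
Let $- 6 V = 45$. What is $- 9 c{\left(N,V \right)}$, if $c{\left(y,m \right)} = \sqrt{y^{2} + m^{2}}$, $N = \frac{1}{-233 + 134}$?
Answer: $- \frac{\sqrt{2205229}}{22} \approx -67.5$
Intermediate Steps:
$V = - \frac{15}{2}$ ($V = \left(- \frac{1}{6}\right) 45 = - \frac{15}{2} \approx -7.5$)
$N = - \frac{1}{99}$ ($N = \frac{1}{-99} = - \frac{1}{99} \approx -0.010101$)
$c{\left(y,m \right)} = \sqrt{m^{2} + y^{2}}$
$- 9 c{\left(N,V \right)} = - 9 \sqrt{\left(- \frac{15}{2}\right)^{2} + \left(- \frac{1}{99}\right)^{2}} = - 9 \sqrt{\frac{225}{4} + \frac{1}{9801}} = - 9 \sqrt{\frac{2205229}{39204}} = - 9 \frac{\sqrt{2205229}}{198} = - \frac{\sqrt{2205229}}{22}$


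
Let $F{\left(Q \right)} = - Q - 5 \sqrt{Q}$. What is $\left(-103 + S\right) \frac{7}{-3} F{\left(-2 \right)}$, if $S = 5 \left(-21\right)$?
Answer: $\frac{2912}{3} - \frac{7280 i \sqrt{2}}{3} \approx 970.67 - 3431.8 i$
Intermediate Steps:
$S = -105$
$\left(-103 + S\right) \frac{7}{-3} F{\left(-2 \right)} = \left(-103 - 105\right) \frac{7}{-3} \left(\left(-1\right) \left(-2\right) - 5 \sqrt{-2}\right) = - 208 \cdot 7 \left(- \frac{1}{3}\right) \left(2 - 5 i \sqrt{2}\right) = - 208 \left(- \frac{7 \left(2 - 5 i \sqrt{2}\right)}{3}\right) = - 208 \left(- \frac{14}{3} + \frac{35 i \sqrt{2}}{3}\right) = \frac{2912}{3} - \frac{7280 i \sqrt{2}}{3}$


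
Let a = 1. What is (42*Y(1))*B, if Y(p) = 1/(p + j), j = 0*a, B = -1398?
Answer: -58716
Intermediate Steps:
j = 0 (j = 0*1 = 0)
Y(p) = 1/p (Y(p) = 1/(p + 0) = 1/p)
(42*Y(1))*B = (42/1)*(-1398) = (42*1)*(-1398) = 42*(-1398) = -58716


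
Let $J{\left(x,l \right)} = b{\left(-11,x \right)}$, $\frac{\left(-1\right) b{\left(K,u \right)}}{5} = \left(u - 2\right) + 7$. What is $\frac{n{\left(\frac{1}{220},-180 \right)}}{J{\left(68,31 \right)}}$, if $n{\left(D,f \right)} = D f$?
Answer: $\frac{9}{4015} \approx 0.0022416$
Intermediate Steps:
$b{\left(K,u \right)} = -25 - 5 u$ ($b{\left(K,u \right)} = - 5 \left(\left(u - 2\right) + 7\right) = - 5 \left(\left(-2 + u\right) + 7\right) = - 5 \left(5 + u\right) = -25 - 5 u$)
$J{\left(x,l \right)} = -25 - 5 x$
$\frac{n{\left(\frac{1}{220},-180 \right)}}{J{\left(68,31 \right)}} = \frac{\frac{1}{220} \left(-180\right)}{-25 - 340} = - \frac{9}{11 \left(-365\right)} = \left(- \frac{9}{11}\right) \left(- \frac{1}{365}\right) = \frac{9}{4015}$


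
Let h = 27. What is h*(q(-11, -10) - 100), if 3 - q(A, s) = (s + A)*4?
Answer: -351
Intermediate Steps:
q(A, s) = 3 - 4*A - 4*s (q(A, s) = 3 - (s + A)*4 = 3 - (A + s)*4 = 3 - (4*A + 4*s) = 3 + (-4*A - 4*s) = 3 - 4*A - 4*s)
h*(q(-11, -10) - 100) = 27*((3 - 4*(-11) - 4*(-10)) - 100) = 27*((3 + 44 + 40) - 100) = 27*(87 - 100) = 27*(-13) = -351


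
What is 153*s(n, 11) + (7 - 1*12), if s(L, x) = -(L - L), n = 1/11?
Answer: -5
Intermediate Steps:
n = 1/11 ≈ 0.090909
s(L, x) = 0 (s(L, x) = -1*0 = 0)
153*s(n, 11) + (7 - 1*12) = 153*0 + (7 - 1*12) = 0 + (7 - 12) = 0 - 5 = -5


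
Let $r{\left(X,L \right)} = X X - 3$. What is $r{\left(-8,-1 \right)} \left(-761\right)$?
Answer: $-46421$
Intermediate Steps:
$r{\left(X,L \right)} = -3 + X^{2}$ ($r{\left(X,L \right)} = X^{2} - 3 = -3 + X^{2}$)
$r{\left(-8,-1 \right)} \left(-761\right) = \left(-3 + \left(-8\right)^{2}\right) \left(-761\right) = \left(-3 + 64\right) \left(-761\right) = 61 \left(-761\right) = -46421$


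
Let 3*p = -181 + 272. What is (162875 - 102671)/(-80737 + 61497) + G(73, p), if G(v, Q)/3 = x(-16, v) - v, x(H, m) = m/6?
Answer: -446438/2405 ≈ -185.63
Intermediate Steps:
x(H, m) = m/6 (x(H, m) = m*(⅙) = m/6)
p = 91/3 (p = (-181 + 272)/3 = (⅓)*91 = 91/3 ≈ 30.333)
G(v, Q) = -5*v/2 (G(v, Q) = 3*(v/6 - v) = 3*(-5*v/6) = -5*v/2)
(162875 - 102671)/(-80737 + 61497) + G(73, p) = (162875 - 102671)/(-80737 + 61497) - 5/2*73 = 60204/(-19240) - 365/2 = 60204*(-1/19240) - 365/2 = -15051/4810 - 365/2 = -446438/2405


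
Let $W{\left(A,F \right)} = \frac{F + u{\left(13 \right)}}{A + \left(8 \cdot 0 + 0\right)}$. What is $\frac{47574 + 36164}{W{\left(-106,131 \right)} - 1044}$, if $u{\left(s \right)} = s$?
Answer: $- \frac{2219057}{27702} \approx -80.105$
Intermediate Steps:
$W{\left(A,F \right)} = \frac{13 + F}{A}$ ($W{\left(A,F \right)} = \frac{F + 13}{A + \left(8 \cdot 0 + 0\right)} = \frac{13 + F}{A + \left(0 + 0\right)} = \frac{13 + F}{A + 0} = \frac{13 + F}{A}$)
$\frac{47574 + 36164}{W{\left(-106,131 \right)} - 1044} = \frac{47574 + 36164}{\frac{13 + 131}{-106} - 1044} = \frac{83738}{\left(- \frac{1}{106}\right) 144 - 1044} = \frac{83738}{- \frac{72}{53} - 1044} = \frac{83738}{- \frac{55404}{53}} = 83738 \left(- \frac{53}{55404}\right) = - \frac{2219057}{27702}$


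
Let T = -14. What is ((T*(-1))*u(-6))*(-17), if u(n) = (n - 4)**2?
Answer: -23800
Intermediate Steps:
u(n) = (-4 + n)**2
((T*(-1))*u(-6))*(-17) = ((-14*(-1))*(-4 - 6)**2)*(-17) = (14*(-10)**2)*(-17) = (14*100)*(-17) = 1400*(-17) = -23800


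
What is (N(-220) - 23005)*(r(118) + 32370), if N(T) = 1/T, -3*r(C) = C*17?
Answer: -120332737376/165 ≈ -7.2929e+8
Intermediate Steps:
r(C) = -17*C/3 (r(C) = -C*17/3 = -17*C/3)
(N(-220) - 23005)*(r(118) + 32370) = (1/(-220) - 23005)*(-17/3*118 + 32370) = (-1/220 - 23005)*(-2006/3 + 32370) = -5061101/220*95104/3 = -120332737376/165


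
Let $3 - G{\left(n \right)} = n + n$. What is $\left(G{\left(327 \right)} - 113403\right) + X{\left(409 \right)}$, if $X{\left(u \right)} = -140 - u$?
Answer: $-114603$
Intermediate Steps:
$G{\left(n \right)} = 3 - 2 n$ ($G{\left(n \right)} = 3 - \left(n + n\right) = 3 - 2 n$)
$\left(G{\left(327 \right)} - 113403\right) + X{\left(409 \right)} = \left(\left(3 - 654\right) - 113403\right) - 549 = \left(-651 - 113403\right) - 549 = -114054 - 549 = -114603$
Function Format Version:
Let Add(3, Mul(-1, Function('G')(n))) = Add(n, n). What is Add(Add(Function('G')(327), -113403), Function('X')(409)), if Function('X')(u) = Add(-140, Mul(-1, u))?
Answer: -114603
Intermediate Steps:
Function('G')(n) = Add(3, Mul(-2, n)) (Function('G')(n) = Add(3, Mul(-1, Add(n, n))) = Add(3, Mul(-1, Mul(2, n))) = Add(3, Mul(-2, n)))
Add(Add(Function('G')(327), -113403), Function('X')(409)) = Add(Add(Add(3, Mul(-2, 327)), -113403), Add(-140, Mul(-1, 409))) = Add(Add(Add(3, -654), -113403), Add(-140, -409)) = Add(Add(-651, -113403), -549) = Add(-114054, -549) = -114603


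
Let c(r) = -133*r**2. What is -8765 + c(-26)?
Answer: -98673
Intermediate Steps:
-8765 + c(-26) = -8765 - 133*(-26)**2 = -8765 - 133*676 = -8765 - 89908 = -98673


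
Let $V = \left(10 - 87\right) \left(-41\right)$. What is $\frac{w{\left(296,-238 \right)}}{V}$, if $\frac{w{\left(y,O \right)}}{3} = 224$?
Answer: $\frac{96}{451} \approx 0.21286$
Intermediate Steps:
$w{\left(y,O \right)} = 672$ ($w{\left(y,O \right)} = 3 \cdot 224 = 672$)
$V = 3157$ ($V = \left(-77\right) \left(-41\right) = 3157$)
$\frac{w{\left(296,-238 \right)}}{V} = \frac{672}{3157} = 672 \cdot \frac{1}{3157} = \frac{96}{451}$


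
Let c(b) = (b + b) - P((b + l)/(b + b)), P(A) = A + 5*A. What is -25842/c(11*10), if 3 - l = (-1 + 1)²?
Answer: -2842620/23861 ≈ -119.13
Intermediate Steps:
l = 3 (l = 3 - (-1 + 1)² = 3 - 1*0² = 3 - 1*0 = 3 + 0 = 3)
P(A) = 6*A
c(b) = 2*b - 3*(3 + b)/b (c(b) = (b + b) - 6*(b + 3)/(b + b) = 2*b - 6*(3 + b)/((2*b)) = 2*b - 6*(3 + b)*(1/(2*b)) = 2*b - 6*(3 + b)/(2*b) = 2*b - 3*(3 + b)/b)
-25842/c(11*10) = -25842/(-3 - 9/(11*10) + 2*(11*10)) = -25842/(-3 - 9/110 + 2*110) = -25842/(-3 - 9*1/110 + 220) = -25842/(-3 - 9/110 + 220) = -25842/23861/110 = -25842*110/23861 = -2842620/23861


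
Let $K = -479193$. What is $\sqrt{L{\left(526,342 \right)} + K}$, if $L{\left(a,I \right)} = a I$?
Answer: $i \sqrt{299301} \approx 547.08 i$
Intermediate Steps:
$L{\left(a,I \right)} = I a$
$\sqrt{L{\left(526,342 \right)} + K} = \sqrt{342 \cdot 526 - 479193} = \sqrt{179892 - 479193} = \sqrt{-299301} = i \sqrt{299301}$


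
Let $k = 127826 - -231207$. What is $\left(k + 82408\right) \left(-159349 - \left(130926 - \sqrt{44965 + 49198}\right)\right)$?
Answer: $-128139286275 + 441441 \sqrt{94163} \approx -1.28 \cdot 10^{11}$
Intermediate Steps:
$k = 359033$ ($k = 127826 + 231207 = 359033$)
$\left(k + 82408\right) \left(-159349 - \left(130926 - \sqrt{44965 + 49198}\right)\right) = \left(359033 + 82408\right) \left(-159349 - \left(130926 - \sqrt{44965 + 49198}\right)\right) = 441441 \left(-159349 - \left(130926 - \sqrt{94163}\right)\right) = 441441 \left(-290275 + \sqrt{94163}\right) = -128139286275 + 441441 \sqrt{94163}$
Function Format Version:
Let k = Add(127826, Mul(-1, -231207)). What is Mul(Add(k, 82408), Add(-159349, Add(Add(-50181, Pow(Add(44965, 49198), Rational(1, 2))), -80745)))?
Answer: Add(-128139286275, Mul(441441, Pow(94163, Rational(1, 2)))) ≈ -1.2800e+11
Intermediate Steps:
k = 359033 (k = Add(127826, 231207) = 359033)
Mul(Add(k, 82408), Add(-159349, Add(Add(-50181, Pow(Add(44965, 49198), Rational(1, 2))), -80745))) = Mul(Add(359033, 82408), Add(-159349, Add(Add(-50181, Pow(Add(44965, 49198), Rational(1, 2))), -80745))) = Mul(441441, Add(-159349, Add(Add(-50181, Pow(94163, Rational(1, 2))), -80745))) = Mul(441441, Add(-159349, Add(-130926, Pow(94163, Rational(1, 2))))) = Mul(441441, Add(-290275, Pow(94163, Rational(1, 2)))) = Add(-128139286275, Mul(441441, Pow(94163, Rational(1, 2))))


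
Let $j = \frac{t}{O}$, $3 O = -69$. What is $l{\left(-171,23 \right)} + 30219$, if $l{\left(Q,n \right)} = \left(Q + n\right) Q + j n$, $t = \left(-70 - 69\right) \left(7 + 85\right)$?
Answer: $68315$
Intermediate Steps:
$O = -23$ ($O = \frac{1}{3} \left(-69\right) = -23$)
$t = -12788$ ($t = \left(-139\right) 92 = -12788$)
$j = 556$ ($j = - \frac{12788}{-23} = \left(-12788\right) \left(- \frac{1}{23}\right) = 556$)
$l{\left(Q,n \right)} = 556 n + Q \left(Q + n\right)$ ($l{\left(Q,n \right)} = \left(Q + n\right) Q + 556 n = Q \left(Q + n\right) + 556 n = 556 n + Q \left(Q + n\right)$)
$l{\left(-171,23 \right)} + 30219 = \left(\left(-171\right)^{2} + 556 \cdot 23 - 3933\right) + 30219 = \left(29241 + 12788 - 3933\right) + 30219 = 38096 + 30219 = 68315$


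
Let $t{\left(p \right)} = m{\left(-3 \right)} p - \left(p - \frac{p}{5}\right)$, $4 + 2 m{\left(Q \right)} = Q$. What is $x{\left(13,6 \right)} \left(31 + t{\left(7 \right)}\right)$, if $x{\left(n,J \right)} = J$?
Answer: $\frac{27}{5} \approx 5.4$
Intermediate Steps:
$m{\left(Q \right)} = -2 + \frac{Q}{2}$
$t{\left(p \right)} = - \frac{43 p}{10}$ ($t{\left(p \right)} = \left(-2 + \frac{1}{2} \left(-3\right)\right) p - \left(p - \frac{p}{5}\right) = \left(-2 - \frac{3}{2}\right) p - \left(p - p \frac{1}{5}\right) = - \frac{7 p}{2} + \left(\frac{p}{5} - p\right) = - \frac{7 p}{2} - \frac{4 p}{5} = - \frac{43 p}{10}$)
$x{\left(13,6 \right)} \left(31 + t{\left(7 \right)}\right) = 6 \left(31 - \frac{301}{10}\right) = 6 \cdot \frac{9}{10} = \frac{27}{5}$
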